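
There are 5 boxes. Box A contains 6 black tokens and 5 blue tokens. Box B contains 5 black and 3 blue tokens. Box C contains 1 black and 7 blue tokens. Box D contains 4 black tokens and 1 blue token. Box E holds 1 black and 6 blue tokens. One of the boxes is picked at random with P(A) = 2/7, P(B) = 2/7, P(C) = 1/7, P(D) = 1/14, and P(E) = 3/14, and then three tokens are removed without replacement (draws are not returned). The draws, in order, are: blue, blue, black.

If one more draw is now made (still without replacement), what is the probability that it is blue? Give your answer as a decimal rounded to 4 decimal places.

0.6128

Under each hypothesis, the probability of the observed sequence is: P(data | box A) = (5/11)(4/10)(6/9) = 0.12121; P(data | box B) = (3/8)(2/7)(5/6) = 0.089286; P(data | box C) = (7/8)(6/7)(1/6) = 0.125; P(data | box D) = (1/5)(0/4) = 0; P(data | box E) = (6/7)(5/6)(1/5) = 0.14286.
Weighting by the prior gives 2/7 · 0.12121 = 0.034632, 2/7 · 0.089286 = 0.02551, 1/7 · 0.125 = 0.017857, 1/14 · 0 = 0, 3/14 · 0.14286 = 0.030612; with total 0.10861.
Normalising, the posterior is P(box A | data) = 0.31886, P(box B | data) = 0.23488, P(box C | data) = 0.16441, P(box D | data) = 0, P(box E | data) = 0.28185.
So P(blue next | data) = Σ P(blue next | H) P(H | data) = (3/8)(0.31886) + (1/5)(0.23488) + (1)(0.16441) + (1)(0.28185) = 0.61281.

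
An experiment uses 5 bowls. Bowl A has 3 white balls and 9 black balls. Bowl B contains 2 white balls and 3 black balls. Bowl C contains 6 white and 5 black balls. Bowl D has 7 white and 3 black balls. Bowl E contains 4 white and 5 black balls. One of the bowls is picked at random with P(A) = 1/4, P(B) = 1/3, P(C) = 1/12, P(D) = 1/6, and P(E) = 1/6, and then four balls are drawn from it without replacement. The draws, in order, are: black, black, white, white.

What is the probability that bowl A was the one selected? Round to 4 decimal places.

Under each hypothesis, the probability of the observed sequence is: P(data | bowl A) = (9/12)(8/11)(3/10)(2/9) = 0.036364; P(data | bowl B) = (3/5)(2/4)(2/3)(1/2) = 0.1; P(data | bowl C) = (5/11)(4/10)(6/9)(5/8) = 0.075758; P(data | bowl D) = (3/10)(2/9)(7/8)(6/7) = 0.05; P(data | bowl E) = (5/9)(4/8)(4/7)(3/6) = 0.079365.
Weighting by the prior gives 1/4 · 0.036364 = 0.0090909, 1/3 · 0.1 = 0.033333, 1/12 · 0.075758 = 0.0063131, 1/6 · 0.05 = 0.0083333, 1/6 · 0.079365 = 0.013228; with total 0.070298.
By Bayes' rule, P(bowl A | data) = (0.0090909) / (0.070298) = 0.12932.

0.1293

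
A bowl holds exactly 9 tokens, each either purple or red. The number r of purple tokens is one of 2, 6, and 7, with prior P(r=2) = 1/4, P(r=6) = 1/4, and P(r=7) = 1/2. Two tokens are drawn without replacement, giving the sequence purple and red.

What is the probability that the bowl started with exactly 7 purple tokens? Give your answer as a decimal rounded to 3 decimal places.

Under each hypothesis, the probability of the observed sequence is: P(data | r = 2) = (2/9)(7/8) = 7/36; P(data | r = 6) = (6/9)(3/8) = 1/4; P(data | r = 7) = (7/9)(2/8) = 7/36.
Multiplying each by its prior: 1/4 · 7/36 = 7/144, 1/4 · 1/4 = 1/16, 1/2 · 7/36 = 7/72; with total 5/24.
By Bayes' rule, P(r = 7 | data) = (7/72) / (5/24) = 7/15.

0.467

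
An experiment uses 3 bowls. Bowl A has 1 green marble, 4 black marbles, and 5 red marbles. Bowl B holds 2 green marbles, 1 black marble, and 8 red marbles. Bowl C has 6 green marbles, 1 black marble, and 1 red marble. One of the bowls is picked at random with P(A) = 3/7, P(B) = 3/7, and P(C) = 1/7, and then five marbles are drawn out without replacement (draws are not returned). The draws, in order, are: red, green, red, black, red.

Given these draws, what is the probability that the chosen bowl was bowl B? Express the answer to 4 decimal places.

For each hypothesis, P(data | H) works out to: P(data | bowl A) = (5/10)(1/9)(4/8)(4/7)(3/6) = 0.0079365; P(data | bowl B) = (8/11)(2/10)(7/9)(1/8)(6/7) = 0.012121; P(data | bowl C) = (1/8)(6/7)(0/6) = 0.
Multiplying each by its prior: 3/7 · 0.0079365 = 0.0034014, 3/7 · 0.012121 = 0.0051948, 1/7 · 0 = 0; these sum to 0.0085962.
So P(bowl B | data) = (0.0051948) / (0.0085962) = 0.60432.

0.6043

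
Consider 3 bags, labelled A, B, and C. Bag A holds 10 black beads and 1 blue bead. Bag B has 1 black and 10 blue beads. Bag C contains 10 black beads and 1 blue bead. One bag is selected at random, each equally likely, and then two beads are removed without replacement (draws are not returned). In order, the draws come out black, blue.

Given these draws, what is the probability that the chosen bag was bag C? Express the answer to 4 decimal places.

The likelihood of the observed sequence under each hypothesis: P(data | bag A) = (10/11)(1/10) = 1/11; P(data | bag B) = (1/11)(10/10) = 1/11; P(data | bag C) = (10/11)(1/10) = 1/11.
The prior-weighted likelihoods are 1/3 · 1/11 = 1/33, 1/3 · 1/11 = 1/33, 1/3 · 1/11 = 1/33; summing to 1/11.
Therefore the posterior P(bag C | data) = (1/33) / (1/11) = 1/3.

0.3333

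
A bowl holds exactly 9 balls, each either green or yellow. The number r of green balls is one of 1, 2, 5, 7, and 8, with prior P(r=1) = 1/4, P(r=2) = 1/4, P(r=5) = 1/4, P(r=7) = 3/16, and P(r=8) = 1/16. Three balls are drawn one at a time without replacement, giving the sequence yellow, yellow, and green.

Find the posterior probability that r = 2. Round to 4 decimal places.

The likelihood of the observed sequence under each hypothesis: P(data | r = 1) = (8/9)(7/8)(1/7) = 0.11111; P(data | r = 2) = (7/9)(6/8)(2/7) = 0.16667; P(data | r = 5) = (4/9)(3/8)(5/7) = 0.11905; P(data | r = 7) = (2/9)(1/8)(7/7) = 0.027778; P(data | r = 8) = (1/9)(0/8) = 0.
Weighting by the prior gives 1/4 · 0.11111 = 0.027778, 1/4 · 0.16667 = 0.041667, 1/4 · 0.11905 = 0.029762, 3/16 · 0.027778 = 0.0052083, 1/16 · 0 = 0; these sum to 0.10441.
Therefore the posterior P(r = 2 | data) = (0.041667) / (0.10441) = 0.39905.

0.3990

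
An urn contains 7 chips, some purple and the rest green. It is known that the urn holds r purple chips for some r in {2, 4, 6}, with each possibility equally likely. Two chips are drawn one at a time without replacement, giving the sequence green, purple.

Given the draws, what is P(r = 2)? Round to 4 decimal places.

The likelihood of the observed sequence under each hypothesis: P(data | r = 2) = (5/7)(2/6) = 5/21; P(data | r = 4) = (3/7)(4/6) = 2/7; P(data | r = 6) = (1/7)(6/6) = 1/7.
Weighting by the prior gives 1/3 · 5/21 = 5/63, 1/3 · 2/7 = 2/21, 1/3 · 1/7 = 1/21; these sum to 2/9.
So P(r = 2 | data) = (5/63) / (2/9) = 5/14.

0.3571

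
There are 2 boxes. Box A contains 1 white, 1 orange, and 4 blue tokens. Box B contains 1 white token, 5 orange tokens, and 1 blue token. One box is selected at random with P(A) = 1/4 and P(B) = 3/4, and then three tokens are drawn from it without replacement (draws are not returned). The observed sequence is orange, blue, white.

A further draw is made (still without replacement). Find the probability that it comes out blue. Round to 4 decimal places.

0.3182

The likelihood of the observed sequence under each hypothesis: P(data | box A) = (1/6)(4/5)(1/4) = 1/30; P(data | box B) = (5/7)(1/6)(1/5) = 1/42.
Weighting by the prior gives 1/4 · 1/30 = 1/120, 3/4 · 1/42 = 1/56; with total 11/420.
The posterior is then P(box A | data) = 7/22, P(box B | data) = 15/22.
The predictive probability is P(blue next | data) = (1)(7/22) + (0)(15/22) = 7/22.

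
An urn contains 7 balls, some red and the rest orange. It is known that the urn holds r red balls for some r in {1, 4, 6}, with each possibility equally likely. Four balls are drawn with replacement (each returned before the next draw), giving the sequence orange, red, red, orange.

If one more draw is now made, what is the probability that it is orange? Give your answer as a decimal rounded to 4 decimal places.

0.4524

For each hypothesis, P(data | H) works out to: P(data | r = 1) = (6/7)(1/7)(1/7)(6/7) = 0.014994; P(data | r = 4) = (3/7)(4/7)(4/7)(3/7) = 0.059975; P(data | r = 6) = (1/7)(6/7)(6/7)(1/7) = 0.014994.
The prior-weighted likelihoods are 1/3 · 0.014994 = 0.0049979, 1/3 · 0.059975 = 0.019992, 1/3 · 0.014994 = 0.0049979; summing to 0.029988.
The posterior is then P(r = 1 | data) = 0.16667, P(r = 4 | data) = 0.66667, P(r = 6 | data) = 0.16667.
So P(orange next | data) = Σ P(orange next | H) P(H | data) = (6/7)(0.16667) + (3/7)(0.66667) + (1/7)(0.16667) = 0.45238.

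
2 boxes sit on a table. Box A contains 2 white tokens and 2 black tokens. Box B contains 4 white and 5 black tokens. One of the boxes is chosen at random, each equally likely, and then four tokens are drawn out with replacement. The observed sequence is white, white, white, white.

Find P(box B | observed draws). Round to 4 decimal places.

Compute the likelihood of the observed sequence for each case: P(data | box A) = (2/4)(2/4)(2/4)(2/4) = 0.0625; P(data | box B) = (4/9)(4/9)(4/9)(4/9) = 0.039018.
Multiplying each by its prior: 1/2 · 0.0625 = 0.03125, 1/2 · 0.039018 = 0.019509; with total 0.050759.
By Bayes' rule, P(box B | data) = (0.019509) / (0.050759) = 0.38435.

0.3843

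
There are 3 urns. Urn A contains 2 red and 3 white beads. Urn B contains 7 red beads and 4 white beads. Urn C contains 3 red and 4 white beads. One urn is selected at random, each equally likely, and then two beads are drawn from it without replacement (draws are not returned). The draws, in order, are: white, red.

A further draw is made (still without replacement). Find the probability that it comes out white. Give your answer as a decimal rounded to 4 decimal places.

For each hypothesis, P(data | H) works out to: P(data | urn A) = (3/5)(2/4) = 0.3; P(data | urn B) = (4/11)(7/10) = 0.25455; P(data | urn C) = (4/7)(3/6) = 0.28571.
The prior-weighted likelihoods are 1/3 · 0.3 = 0.1, 1/3 · 0.25455 = 0.084848, 1/3 · 0.28571 = 0.095238; summing to 0.28009.
The posterior is then P(urn A | data) = 0.35703, P(urn B | data) = 0.30294, P(urn C | data) = 0.34003.
Averaging over the posterior, P(white next | data) = (2/3)(0.35703) + (1/3)(0.30294) + (3/5)(0.34003) = 0.54302.

0.5430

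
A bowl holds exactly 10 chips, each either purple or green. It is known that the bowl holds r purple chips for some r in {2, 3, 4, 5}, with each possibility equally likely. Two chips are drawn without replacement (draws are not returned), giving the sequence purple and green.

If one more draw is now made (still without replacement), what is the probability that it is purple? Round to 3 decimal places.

For each hypothesis, P(data | H) works out to: P(data | r = 2) = (2/10)(8/9) = 8/45; P(data | r = 3) = (3/10)(7/9) = 7/30; P(data | r = 4) = (4/10)(6/9) = 4/15; P(data | r = 5) = (5/10)(5/9) = 5/18.
The prior-weighted likelihoods are 1/4 · 8/45 = 2/45, 1/4 · 7/30 = 7/120, 1/4 · 4/15 = 1/15, 1/4 · 5/18 = 5/72; with total 43/180.
Normalising, the posterior is P(r = 2 | data) = 8/43, P(r = 3 | data) = 21/86, P(r = 4 | data) = 12/43, P(r = 5 | data) = 25/86.
So P(purple next | data) = Σ P(purple next | H) P(H | data) = (1/8)(8/43) + (1/4)(21/86) + (3/8)(12/43) + (1/2)(25/86) = 115/344.

0.334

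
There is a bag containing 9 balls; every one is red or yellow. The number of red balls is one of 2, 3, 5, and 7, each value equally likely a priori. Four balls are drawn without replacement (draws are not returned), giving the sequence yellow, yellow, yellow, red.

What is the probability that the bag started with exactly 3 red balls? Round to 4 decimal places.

Compute the likelihood of the observed sequence for each case: P(data | r = 2) = (7/9)(6/8)(5/7)(2/6) = 5/36; P(data | r = 3) = (6/9)(5/8)(4/7)(3/6) = 5/42; P(data | r = 5) = (4/9)(3/8)(2/7)(5/6) = 5/126; P(data | r = 7) = (2/9)(1/8)(0/7) = 0.
Multiplying each by its prior: 1/4 · 5/36 = 5/144, 1/4 · 5/42 = 5/168, 1/4 · 5/126 = 5/504, 1/4 · 0 = 0; these sum to 25/336.
Therefore the posterior P(r = 3 | data) = (5/168) / (25/336) = 2/5.

0.4000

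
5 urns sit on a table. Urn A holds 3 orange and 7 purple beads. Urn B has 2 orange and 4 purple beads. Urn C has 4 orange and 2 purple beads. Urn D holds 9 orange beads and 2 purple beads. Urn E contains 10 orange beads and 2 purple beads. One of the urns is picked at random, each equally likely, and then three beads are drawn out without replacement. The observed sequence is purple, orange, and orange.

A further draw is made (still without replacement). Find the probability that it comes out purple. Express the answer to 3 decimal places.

0.357

The likelihood of the observed sequence under each hypothesis: P(data | urn A) = (7/10)(3/9)(2/8) = 0.058333; P(data | urn B) = (4/6)(2/5)(1/4) = 0.066667; P(data | urn C) = (2/6)(4/5)(3/4) = 0.2; P(data | urn D) = (2/11)(9/10)(8/9) = 0.14545; P(data | urn E) = (2/12)(10/11)(9/10) = 0.13636.
Weighting by the prior gives 1/5 · 0.058333 = 0.011667, 1/5 · 0.066667 = 0.013333, 1/5 · 0.2 = 0.04, 1/5 · 0.14545 = 0.029091, 1/5 · 0.13636 = 0.027273; with total 0.12136.
Dividing through by the total gives posterior P(urn A | data) = 0.09613, P(urn B | data) = 0.10986, P(urn C | data) = 0.32959, P(urn D | data) = 0.2397, P(urn E | data) = 0.22472.
So P(purple next | data) = Σ P(purple next | H) P(H | data) = (6/7)(0.09613) + (1)(0.10986) + (1/3)(0.32959) + (1/8)(0.2397) + (1/9)(0.22472) = 0.35705.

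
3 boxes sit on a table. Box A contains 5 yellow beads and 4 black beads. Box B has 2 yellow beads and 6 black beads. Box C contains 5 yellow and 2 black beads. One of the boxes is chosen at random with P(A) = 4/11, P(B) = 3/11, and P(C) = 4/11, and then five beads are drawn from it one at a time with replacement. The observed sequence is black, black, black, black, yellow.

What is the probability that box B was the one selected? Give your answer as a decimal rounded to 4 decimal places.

Under each hypothesis, the probability of the observed sequence is: P(data | box A) = (4/9)(4/9)(4/9)(4/9)(5/9) = 0.021677; P(data | box B) = (6/8)(6/8)(6/8)(6/8)(2/8) = 0.079102; P(data | box C) = (2/7)(2/7)(2/7)(2/7)(5/7) = 0.0047599.
Multiplying each by its prior: 4/11 · 0.021677 = 0.0078825, 3/11 · 0.079102 = 0.021573, 4/11 · 0.0047599 = 0.0017309; summing to 0.031187.
So P(box B | data) = (0.021573) / (0.031187) = 0.69175.

0.6917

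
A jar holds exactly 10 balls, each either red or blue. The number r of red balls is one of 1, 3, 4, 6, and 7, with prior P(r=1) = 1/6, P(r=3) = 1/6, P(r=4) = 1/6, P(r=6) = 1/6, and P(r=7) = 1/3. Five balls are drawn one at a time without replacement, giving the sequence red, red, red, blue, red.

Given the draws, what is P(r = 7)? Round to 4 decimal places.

0.7609

Under each hypothesis, the probability of the observed sequence is: P(data | r = 1) = (1/10)(0/9) = 0; P(data | r = 3) = (3/10)(2/9)(1/8)(7/7)(0/6) = 0; P(data | r = 4) = (4/10)(3/9)(2/8)(6/7)(1/6) = 0.0047619; P(data | r = 6) = (6/10)(5/9)(4/8)(4/7)(3/6) = 0.047619; P(data | r = 7) = (7/10)(6/9)(5/8)(3/7)(4/6) = 0.083333.
The prior-weighted likelihoods are 1/6 · 0 = 0, 1/6 · 0 = 0, 1/6 · 0.0047619 = 0.00079365, 1/6 · 0.047619 = 0.0079365, 1/3 · 0.083333 = 0.027778; with total 0.036508.
Therefore the posterior P(r = 7 | data) = (0.027778) / (0.036508) = 0.76087.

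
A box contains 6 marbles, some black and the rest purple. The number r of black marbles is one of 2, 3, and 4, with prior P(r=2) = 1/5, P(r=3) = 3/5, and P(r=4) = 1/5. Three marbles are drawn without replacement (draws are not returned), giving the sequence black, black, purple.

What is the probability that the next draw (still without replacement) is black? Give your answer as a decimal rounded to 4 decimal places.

Under each hypothesis, the probability of the observed sequence is: P(data | r = 2) = (2/6)(1/5)(4/4) = 1/15; P(data | r = 3) = (3/6)(2/5)(3/4) = 3/20; P(data | r = 4) = (4/6)(3/5)(2/4) = 1/5.
Weighting by the prior gives 1/5 · 1/15 = 1/75, 3/5 · 3/20 = 9/100, 1/5 · 1/5 = 1/25; summing to 43/300.
Normalising, the posterior is P(r = 2 | data) = 4/43, P(r = 3 | data) = 27/43, P(r = 4 | data) = 12/43.
The predictive probability is P(black next | data) = (0)(4/43) + (1/3)(27/43) + (2/3)(12/43) = 17/43.

0.3953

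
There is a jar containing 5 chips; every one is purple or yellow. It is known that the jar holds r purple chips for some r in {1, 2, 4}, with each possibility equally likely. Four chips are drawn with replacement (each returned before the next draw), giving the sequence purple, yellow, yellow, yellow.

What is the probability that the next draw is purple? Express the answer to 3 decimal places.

Compute the likelihood of the observed sequence for each case: P(data | r = 1) = (1/5)(4/5)(4/5)(4/5) = 0.1024; P(data | r = 2) = (2/5)(3/5)(3/5)(3/5) = 0.0864; P(data | r = 4) = (4/5)(1/5)(1/5)(1/5) = 0.0064.
Weighting by the prior gives 1/3 · 0.1024 = 0.034133, 1/3 · 0.0864 = 0.0288, 1/3 · 0.0064 = 0.0021333; these sum to 0.065067.
Normalising, the posterior is P(r = 1 | data) = 0.52459, P(r = 2 | data) = 0.44262, P(r = 4 | data) = 0.032787.
The predictive probability is P(purple next | data) = (1/5)(0.52459) + (2/5)(0.44262) + (4/5)(0.032787) = 0.3082.

0.308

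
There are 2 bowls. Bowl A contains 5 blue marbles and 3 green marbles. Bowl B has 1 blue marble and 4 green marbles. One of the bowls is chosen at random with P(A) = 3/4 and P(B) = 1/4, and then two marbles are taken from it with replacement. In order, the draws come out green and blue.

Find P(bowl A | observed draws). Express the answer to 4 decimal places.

Compute the likelihood of the observed sequence for each case: P(data | bowl A) = (3/8)(5/8) = 0.23438; P(data | bowl B) = (4/5)(1/5) = 0.16.
The prior-weighted likelihoods are 3/4 · 0.23438 = 0.17578, 1/4 · 0.16 = 0.04; summing to 0.21578.
Hence P(bowl A | data) = (0.17578) / (0.21578) = 0.81463.

0.8146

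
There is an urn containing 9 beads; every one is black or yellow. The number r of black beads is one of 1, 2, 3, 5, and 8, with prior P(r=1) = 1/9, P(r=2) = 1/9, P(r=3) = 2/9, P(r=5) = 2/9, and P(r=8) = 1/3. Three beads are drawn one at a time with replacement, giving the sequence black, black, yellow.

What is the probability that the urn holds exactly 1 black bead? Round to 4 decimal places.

0.0149

The likelihood of the observed sequence under each hypothesis: P(data | r = 1) = (1/9)(1/9)(8/9) = 0.010974; P(data | r = 2) = (2/9)(2/9)(7/9) = 0.038409; P(data | r = 3) = (3/9)(3/9)(6/9) = 0.074074; P(data | r = 5) = (5/9)(5/9)(4/9) = 0.13717; P(data | r = 8) = (8/9)(8/9)(1/9) = 0.087791.
Multiplying each by its prior: 1/9 · 0.010974 = 0.0012193, 1/9 · 0.038409 = 0.0042676, 2/9 · 0.074074 = 0.016461, 2/9 · 0.13717 = 0.030483, 1/3 · 0.087791 = 0.029264; summing to 0.081695.
Therefore the posterior P(r = 1 | data) = (0.0012193) / (0.081695) = 0.014925.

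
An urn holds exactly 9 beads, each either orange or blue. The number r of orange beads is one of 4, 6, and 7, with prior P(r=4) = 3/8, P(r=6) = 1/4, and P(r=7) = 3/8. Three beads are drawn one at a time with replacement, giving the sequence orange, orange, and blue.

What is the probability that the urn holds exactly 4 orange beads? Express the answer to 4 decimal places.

Compute the likelihood of the observed sequence for each case: P(data | r = 4) = (4/9)(4/9)(5/9) = 80/729; P(data | r = 6) = (6/9)(6/9)(3/9) = 4/27; P(data | r = 7) = (7/9)(7/9)(2/9) = 98/729.
Weighting by the prior gives 3/8 · 80/729 = 10/243, 1/4 · 4/27 = 1/27, 3/8 · 98/729 = 49/972; these sum to 125/972.
Hence P(r = 4 | data) = (10/243) / (125/972) = 8/25.

0.3200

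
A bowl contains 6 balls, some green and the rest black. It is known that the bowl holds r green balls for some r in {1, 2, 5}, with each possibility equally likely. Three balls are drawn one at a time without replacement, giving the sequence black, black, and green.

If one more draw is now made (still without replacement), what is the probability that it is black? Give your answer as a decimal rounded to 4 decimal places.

For each hypothesis, P(data | H) works out to: P(data | r = 1) = (5/6)(4/5)(1/4) = 1/6; P(data | r = 2) = (4/6)(3/5)(2/4) = 1/5; P(data | r = 5) = (1/6)(0/5) = 0.
The prior-weighted likelihoods are 1/3 · 1/6 = 1/18, 1/3 · 1/5 = 1/15, 1/3 · 0 = 0; summing to 11/90.
The posterior is then P(r = 1 | data) = 5/11, P(r = 2 | data) = 6/11, P(r = 5 | data) = 0.
So P(black next | data) = Σ P(black next | H) P(H | data) = (1)(5/11) + (2/3)(6/11) = 9/11.

0.8182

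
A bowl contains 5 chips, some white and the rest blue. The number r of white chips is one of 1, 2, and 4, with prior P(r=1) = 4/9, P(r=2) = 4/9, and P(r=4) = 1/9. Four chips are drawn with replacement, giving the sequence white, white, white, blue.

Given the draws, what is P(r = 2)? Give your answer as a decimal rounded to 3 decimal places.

0.545

Compute the likelihood of the observed sequence for each case: P(data | r = 1) = (1/5)(1/5)(1/5)(4/5) = 0.0064; P(data | r = 2) = (2/5)(2/5)(2/5)(3/5) = 0.0384; P(data | r = 4) = (4/5)(4/5)(4/5)(1/5) = 0.1024.
Multiplying each by its prior: 4/9 · 0.0064 = 0.0028444, 4/9 · 0.0384 = 0.017067, 1/9 · 0.1024 = 0.011378; these sum to 0.031289.
So P(r = 2 | data) = (0.017067) / (0.031289) = 0.54545.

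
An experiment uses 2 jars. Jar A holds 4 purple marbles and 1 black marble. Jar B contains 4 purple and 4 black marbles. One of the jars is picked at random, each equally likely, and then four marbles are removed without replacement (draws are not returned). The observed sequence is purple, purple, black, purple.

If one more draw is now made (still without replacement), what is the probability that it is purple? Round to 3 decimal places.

0.833

The likelihood of the observed sequence under each hypothesis: P(data | jar A) = (4/5)(3/4)(1/3)(2/2) = 1/5; P(data | jar B) = (4/8)(3/7)(4/6)(2/5) = 2/35.
Multiplying each by its prior: 1/2 · 1/5 = 1/10, 1/2 · 2/35 = 1/35; with total 9/70.
Normalising, the posterior is P(jar A | data) = 7/9, P(jar B | data) = 2/9.
So P(purple next | data) = Σ P(purple next | H) P(H | data) = (1)(7/9) + (1/4)(2/9) = 5/6.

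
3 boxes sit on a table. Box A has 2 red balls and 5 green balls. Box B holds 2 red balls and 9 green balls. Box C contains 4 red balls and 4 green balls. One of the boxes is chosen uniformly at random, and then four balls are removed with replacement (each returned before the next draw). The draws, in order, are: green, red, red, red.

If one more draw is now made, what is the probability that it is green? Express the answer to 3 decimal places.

0.561

Under each hypothesis, the probability of the observed sequence is: P(data | box A) = (5/7)(2/7)(2/7)(2/7) = 0.01666; P(data | box B) = (9/11)(2/11)(2/11)(2/11) = 0.0049177; P(data | box C) = (4/8)(4/8)(4/8)(4/8) = 0.0625.
Multiplying each by its prior: 1/3 · 0.01666 = 0.0055532, 1/3 · 0.0049177 = 0.0016392, 1/3 · 0.0625 = 0.020833; summing to 0.028026.
The posterior is then P(box A | data) = 0.19815, P(box B | data) = 0.05849, P(box C | data) = 0.74336.
So P(green next | data) = Σ P(green next | H) P(H | data) = (5/7)(0.19815) + (9/11)(0.05849) + (1/2)(0.74336) = 0.56107.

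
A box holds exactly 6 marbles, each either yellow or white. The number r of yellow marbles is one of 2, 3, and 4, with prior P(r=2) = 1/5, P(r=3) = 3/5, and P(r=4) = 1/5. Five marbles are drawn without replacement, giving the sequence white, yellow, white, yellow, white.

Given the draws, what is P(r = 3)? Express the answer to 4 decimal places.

0.6923

Compute the likelihood of the observed sequence for each case: P(data | r = 2) = (4/6)(2/5)(3/4)(1/3)(2/2) = 1/15; P(data | r = 3) = (3/6)(3/5)(2/4)(2/3)(1/2) = 1/20; P(data | r = 4) = (2/6)(4/5)(1/4)(3/3)(0/2) = 0.
Multiplying each by its prior: 1/5 · 1/15 = 1/75, 3/5 · 1/20 = 3/100, 1/5 · 0 = 0; these sum to 13/300.
Therefore the posterior P(r = 3 | data) = (3/100) / (13/300) = 9/13.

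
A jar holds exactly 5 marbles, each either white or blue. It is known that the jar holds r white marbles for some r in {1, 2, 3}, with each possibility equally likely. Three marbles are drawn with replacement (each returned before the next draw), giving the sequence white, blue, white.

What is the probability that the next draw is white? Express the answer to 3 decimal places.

Compute the likelihood of the observed sequence for each case: P(data | r = 1) = (1/5)(4/5)(1/5) = 4/125; P(data | r = 2) = (2/5)(3/5)(2/5) = 12/125; P(data | r = 3) = (3/5)(2/5)(3/5) = 18/125.
Multiplying each by its prior: 1/3 · 4/125 = 4/375, 1/3 · 12/125 = 4/125, 1/3 · 18/125 = 6/125; these sum to 34/375.
Dividing through by the total gives posterior P(r = 1 | data) = 2/17, P(r = 2 | data) = 6/17, P(r = 3 | data) = 9/17.
So P(white next | data) = Σ P(white next | H) P(H | data) = (1/5)(2/17) + (2/5)(6/17) + (3/5)(9/17) = 41/85.

0.482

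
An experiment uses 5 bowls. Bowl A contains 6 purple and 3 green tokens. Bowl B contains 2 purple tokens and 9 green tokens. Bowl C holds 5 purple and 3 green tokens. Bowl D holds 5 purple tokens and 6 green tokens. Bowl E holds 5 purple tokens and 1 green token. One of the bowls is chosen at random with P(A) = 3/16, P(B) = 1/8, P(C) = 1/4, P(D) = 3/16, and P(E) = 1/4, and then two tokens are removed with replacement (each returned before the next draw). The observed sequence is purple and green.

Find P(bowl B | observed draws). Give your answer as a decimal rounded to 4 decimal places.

Compute the likelihood of the observed sequence for each case: P(data | bowl A) = (6/9)(3/9) = 0.22222; P(data | bowl B) = (2/11)(9/11) = 0.14876; P(data | bowl C) = (5/8)(3/8) = 0.23438; P(data | bowl D) = (5/11)(6/11) = 0.24793; P(data | bowl E) = (5/6)(1/6) = 0.13889.
The prior-weighted likelihoods are 3/16 · 0.22222 = 0.041667, 1/8 · 0.14876 = 0.018595, 1/4 · 0.23438 = 0.058594, 3/16 · 0.24793 = 0.046488, 1/4 · 0.13889 = 0.034722; these sum to 0.20007.
Hence P(bowl B | data) = (0.018595) / (0.20007) = 0.092945.

0.0929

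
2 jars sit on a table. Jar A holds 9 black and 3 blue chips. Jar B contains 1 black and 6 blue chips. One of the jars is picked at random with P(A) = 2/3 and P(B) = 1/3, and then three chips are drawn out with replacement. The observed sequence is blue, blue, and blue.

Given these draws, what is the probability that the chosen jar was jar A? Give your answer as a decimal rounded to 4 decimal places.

Under each hypothesis, the probability of the observed sequence is: P(data | jar A) = (3/12)(3/12)(3/12) = 0.015625; P(data | jar B) = (6/7)(6/7)(6/7) = 0.62974.
The prior-weighted likelihoods are 2/3 · 0.015625 = 0.010417, 1/3 · 0.62974 = 0.20991; with total 0.22033.
Therefore the posterior P(jar A | data) = (0.010417) / (0.22033) = 0.047278.

0.0473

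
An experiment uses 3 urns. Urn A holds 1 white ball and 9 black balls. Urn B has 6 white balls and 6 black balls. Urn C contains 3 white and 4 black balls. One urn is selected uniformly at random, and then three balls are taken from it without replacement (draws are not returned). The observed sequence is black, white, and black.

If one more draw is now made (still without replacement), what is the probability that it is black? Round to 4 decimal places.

For each hypothesis, P(data | H) works out to: P(data | urn A) = (9/10)(1/9)(8/8) = 0.1; P(data | urn B) = (6/12)(6/11)(5/10) = 0.13636; P(data | urn C) = (4/7)(3/6)(3/5) = 0.17143.
The prior-weighted likelihoods are 1/3 · 0.1 = 0.033333, 1/3 · 0.13636 = 0.045455, 1/3 · 0.17143 = 0.057143; with total 0.13593.
Dividing through by the total gives posterior P(urn A | data) = 0.24522, P(urn B | data) = 0.33439, P(urn C | data) = 0.42038.
So P(black next | data) = Σ P(black next | H) P(H | data) = (1)(0.24522) + (4/9)(0.33439) + (1/2)(0.42038) = 0.60403.

0.6040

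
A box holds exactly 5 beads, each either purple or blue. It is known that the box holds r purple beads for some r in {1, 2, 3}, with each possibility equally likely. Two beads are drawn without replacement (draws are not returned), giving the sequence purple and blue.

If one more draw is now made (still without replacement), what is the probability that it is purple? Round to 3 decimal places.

For each hypothesis, P(data | H) works out to: P(data | r = 1) = (1/5)(4/4) = 1/5; P(data | r = 2) = (2/5)(3/4) = 3/10; P(data | r = 3) = (3/5)(2/4) = 3/10.
Multiplying each by its prior: 1/3 · 1/5 = 1/15, 1/3 · 3/10 = 1/10, 1/3 · 3/10 = 1/10; these sum to 4/15.
Normalising, the posterior is P(r = 1 | data) = 1/4, P(r = 2 | data) = 3/8, P(r = 3 | data) = 3/8.
Averaging over the posterior, P(purple next | data) = (0)(1/4) + (1/3)(3/8) + (2/3)(3/8) = 3/8.

0.375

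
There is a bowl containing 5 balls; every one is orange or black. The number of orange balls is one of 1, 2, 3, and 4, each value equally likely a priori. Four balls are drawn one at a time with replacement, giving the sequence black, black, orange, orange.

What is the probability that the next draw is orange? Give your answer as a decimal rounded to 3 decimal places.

0.500

For each hypothesis, P(data | H) works out to: P(data | r = 1) = (4/5)(4/5)(1/5)(1/5) = 16/625; P(data | r = 2) = (3/5)(3/5)(2/5)(2/5) = 36/625; P(data | r = 3) = (2/5)(2/5)(3/5)(3/5) = 36/625; P(data | r = 4) = (1/5)(1/5)(4/5)(4/5) = 16/625.
The prior-weighted likelihoods are 1/4 · 16/625 = 4/625, 1/4 · 36/625 = 9/625, 1/4 · 36/625 = 9/625, 1/4 · 16/625 = 4/625; summing to 26/625.
Dividing through by the total gives posterior P(r = 1 | data) = 2/13, P(r = 2 | data) = 9/26, P(r = 3 | data) = 9/26, P(r = 4 | data) = 2/13.
So P(orange next | data) = Σ P(orange next | H) P(H | data) = (1/5)(2/13) + (2/5)(9/26) + (3/5)(9/26) + (4/5)(2/13) = 1/2.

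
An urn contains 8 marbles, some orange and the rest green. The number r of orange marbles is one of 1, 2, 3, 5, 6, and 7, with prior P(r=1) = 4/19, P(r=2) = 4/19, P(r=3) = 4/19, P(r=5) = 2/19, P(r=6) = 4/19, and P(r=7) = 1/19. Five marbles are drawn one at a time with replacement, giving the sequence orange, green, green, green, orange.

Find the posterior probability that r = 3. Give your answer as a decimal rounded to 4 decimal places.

0.3788

For each hypothesis, P(data | H) works out to: P(data | r = 1) = (1/8)(7/8)(7/8)(7/8)(1/8) = 0.010468; P(data | r = 2) = (2/8)(6/8)(6/8)(6/8)(2/8) = 0.026367; P(data | r = 3) = (3/8)(5/8)(5/8)(5/8)(3/8) = 0.034332; P(data | r = 5) = (5/8)(3/8)(3/8)(3/8)(5/8) = 0.020599; P(data | r = 6) = (6/8)(2/8)(2/8)(2/8)(6/8) = 0.0087891; P(data | r = 7) = (7/8)(1/8)(1/8)(1/8)(7/8) = 0.0014954.
Multiplying each by its prior: 4/19 · 0.010468 = 0.0022037, 4/19 · 0.026367 = 0.005551, 4/19 · 0.034332 = 0.0072278, 2/19 · 0.020599 = 0.0021684, 4/19 · 0.0087891 = 0.0018503, 1/19 · 0.0014954 = 7.8703e-05; summing to 0.01908.
Hence P(r = 3 | data) = (0.0072278) / (0.01908) = 0.37882.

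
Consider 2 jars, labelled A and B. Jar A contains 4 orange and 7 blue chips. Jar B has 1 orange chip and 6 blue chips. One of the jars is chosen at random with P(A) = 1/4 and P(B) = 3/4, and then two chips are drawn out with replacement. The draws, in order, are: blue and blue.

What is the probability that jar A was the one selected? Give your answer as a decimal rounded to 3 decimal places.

Compute the likelihood of the observed sequence for each case: P(data | jar A) = (7/11)(7/11) = 0.40496; P(data | jar B) = (6/7)(6/7) = 0.73469.
Weighting by the prior gives 1/4 · 0.40496 = 0.10124, 3/4 · 0.73469 = 0.55102; summing to 0.65226.
Hence P(jar A | data) = (0.10124) / (0.65226) = 0.15521.

0.155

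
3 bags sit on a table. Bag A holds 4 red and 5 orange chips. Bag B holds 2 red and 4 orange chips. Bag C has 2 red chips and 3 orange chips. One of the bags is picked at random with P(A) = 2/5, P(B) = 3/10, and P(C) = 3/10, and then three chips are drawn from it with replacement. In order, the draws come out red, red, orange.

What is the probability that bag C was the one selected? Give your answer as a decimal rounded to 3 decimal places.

0.303

The likelihood of the observed sequence under each hypothesis: P(data | bag A) = (4/9)(4/9)(5/9) = 0.10974; P(data | bag B) = (2/6)(2/6)(4/6) = 0.074074; P(data | bag C) = (2/5)(2/5)(3/5) = 0.096.
The prior-weighted likelihoods are 2/5 · 0.10974 = 0.043896, 3/10 · 0.074074 = 0.022222, 3/10 · 0.096 = 0.0288; summing to 0.094918.
Hence P(bag C | data) = (0.0288) / (0.094918) = 0.30342.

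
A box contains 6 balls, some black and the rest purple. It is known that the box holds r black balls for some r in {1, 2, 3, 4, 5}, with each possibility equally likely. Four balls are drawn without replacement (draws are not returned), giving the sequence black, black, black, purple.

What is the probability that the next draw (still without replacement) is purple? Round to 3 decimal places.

Compute the likelihood of the observed sequence for each case: P(data | r = 1) = (1/6)(0/5) = 0; P(data | r = 2) = (2/6)(1/5)(0/4) = 0; P(data | r = 3) = (3/6)(2/5)(1/4)(3/3) = 1/20; P(data | r = 4) = (4/6)(3/5)(2/4)(2/3) = 2/15; P(data | r = 5) = (5/6)(4/5)(3/4)(1/3) = 1/6.
Multiplying each by its prior: 1/5 · 0 = 0, 1/5 · 0 = 0, 1/5 · 1/20 = 1/100, 1/5 · 2/15 = 2/75, 1/5 · 1/6 = 1/30; summing to 7/100.
The posterior is then P(r = 1 | data) = 0, P(r = 2 | data) = 0, P(r = 3 | data) = 1/7, P(r = 4 | data) = 8/21, P(r = 5 | data) = 10/21.
Averaging over the posterior, P(purple next | data) = (1)(1/7) + (1/2)(8/21) + (0)(10/21) = 1/3.

0.333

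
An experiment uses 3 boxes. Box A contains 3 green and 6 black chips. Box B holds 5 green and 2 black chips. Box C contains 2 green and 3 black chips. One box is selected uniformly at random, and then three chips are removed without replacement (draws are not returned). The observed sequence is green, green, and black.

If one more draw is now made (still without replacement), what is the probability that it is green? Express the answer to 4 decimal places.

For each hypothesis, P(data | H) works out to: P(data | box A) = (3/9)(2/8)(6/7) = 1/14; P(data | box B) = (5/7)(4/6)(2/5) = 4/21; P(data | box C) = (2/5)(1/4)(3/3) = 1/10.
The prior-weighted likelihoods are 1/3 · 1/14 = 1/42, 1/3 · 4/21 = 4/63, 1/3 · 1/10 = 1/30; summing to 38/315.
Normalising, the posterior is P(box A | data) = 15/76, P(box B | data) = 10/19, P(box C | data) = 21/76.
Averaging over the posterior, P(green next | data) = (1/6)(15/76) + (3/4)(10/19) + (0)(21/76) = 65/152.

0.4276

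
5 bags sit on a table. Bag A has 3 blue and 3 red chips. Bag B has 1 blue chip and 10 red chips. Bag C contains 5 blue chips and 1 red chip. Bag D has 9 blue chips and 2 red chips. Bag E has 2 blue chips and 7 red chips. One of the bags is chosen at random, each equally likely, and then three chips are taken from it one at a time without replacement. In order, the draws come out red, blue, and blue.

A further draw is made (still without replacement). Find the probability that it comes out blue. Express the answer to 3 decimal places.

Under each hypothesis, the probability of the observed sequence is: P(data | bag A) = (3/6)(3/5)(2/4) = 3/20; P(data | bag B) = (10/11)(1/10)(0/9) = 0; P(data | bag C) = (1/6)(5/5)(4/4) = 1/6; P(data | bag D) = (2/11)(9/10)(8/9) = 8/55; P(data | bag E) = (7/9)(2/8)(1/7) = 1/36.
Weighting by the prior gives 1/5 · 3/20 = 3/100, 1/5 · 0 = 0, 1/5 · 1/6 = 1/30, 1/5 · 8/55 = 8/275, 1/5 · 1/36 = 1/180; these sum to 97/990.
Normalising, the posterior is P(bag A | data) = 297/970, P(bag B | data) = 0, P(bag C | data) = 33/97, P(bag D | data) = 144/485, P(bag E | data) = 11/194.
So P(blue next | data) = Σ P(blue next | H) P(H | data) = (1/3)(297/970) + (1)(33/97) + (7/8)(144/485) + (0)(11/194) = 681/970.

0.702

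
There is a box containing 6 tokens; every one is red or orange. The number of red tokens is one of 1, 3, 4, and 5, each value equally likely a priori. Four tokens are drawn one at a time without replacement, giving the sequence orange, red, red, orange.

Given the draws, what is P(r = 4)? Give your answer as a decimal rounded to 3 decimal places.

Under each hypothesis, the probability of the observed sequence is: P(data | r = 1) = (5/6)(1/5)(0/4) = 0; P(data | r = 3) = (3/6)(3/5)(2/4)(2/3) = 1/10; P(data | r = 4) = (2/6)(4/5)(3/4)(1/3) = 1/15; P(data | r = 5) = (1/6)(5/5)(4/4)(0/3) = 0.
Weighting by the prior gives 1/4 · 0 = 0, 1/4 · 1/10 = 1/40, 1/4 · 1/15 = 1/60, 1/4 · 0 = 0; with total 1/24.
By Bayes' rule, P(r = 4 | data) = (1/60) / (1/24) = 2/5.

0.400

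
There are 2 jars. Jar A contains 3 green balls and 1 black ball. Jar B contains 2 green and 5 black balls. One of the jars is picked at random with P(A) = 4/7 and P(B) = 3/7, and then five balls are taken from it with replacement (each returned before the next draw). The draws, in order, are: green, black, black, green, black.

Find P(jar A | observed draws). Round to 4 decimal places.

The likelihood of the observed sequence under each hypothesis: P(data | jar A) = (3/4)(1/4)(1/4)(3/4)(1/4) = 0.0087891; P(data | jar B) = (2/7)(5/7)(5/7)(2/7)(5/7) = 0.02975.
Multiplying each by its prior: 4/7 · 0.0087891 = 0.0050223, 3/7 · 0.02975 = 0.01275; these sum to 0.017772.
By Bayes' rule, P(jar A | data) = (0.0050223) / (0.017772) = 0.2826.

0.2826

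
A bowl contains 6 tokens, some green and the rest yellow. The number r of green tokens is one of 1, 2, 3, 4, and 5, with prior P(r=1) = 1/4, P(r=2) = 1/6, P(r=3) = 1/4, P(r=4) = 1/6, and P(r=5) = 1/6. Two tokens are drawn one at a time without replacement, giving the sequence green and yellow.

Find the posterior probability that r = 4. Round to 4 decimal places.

Under each hypothesis, the probability of the observed sequence is: P(data | r = 1) = (1/6)(5/5) = 1/6; P(data | r = 2) = (2/6)(4/5) = 4/15; P(data | r = 3) = (3/6)(3/5) = 3/10; P(data | r = 4) = (4/6)(2/5) = 4/15; P(data | r = 5) = (5/6)(1/5) = 1/6.
The prior-weighted likelihoods are 1/4 · 1/6 = 1/24, 1/6 · 4/15 = 2/45, 1/4 · 3/10 = 3/40, 1/6 · 4/15 = 2/45, 1/6 · 1/6 = 1/36; with total 7/30.
Hence P(r = 4 | data) = (2/45) / (7/30) = 4/21.

0.1905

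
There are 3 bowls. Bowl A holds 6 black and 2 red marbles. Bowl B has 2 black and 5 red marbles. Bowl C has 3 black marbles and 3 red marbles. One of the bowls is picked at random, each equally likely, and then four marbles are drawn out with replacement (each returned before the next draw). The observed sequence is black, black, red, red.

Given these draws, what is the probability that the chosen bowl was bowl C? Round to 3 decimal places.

The likelihood of the observed sequence under each hypothesis: P(data | bowl A) = (6/8)(6/8)(2/8)(2/8) = 0.035156; P(data | bowl B) = (2/7)(2/7)(5/7)(5/7) = 0.041649; P(data | bowl C) = (3/6)(3/6)(3/6)(3/6) = 0.0625.
Weighting by the prior gives 1/3 · 0.035156 = 0.011719, 1/3 · 0.041649 = 0.013883, 1/3 · 0.0625 = 0.020833; summing to 0.046435.
By Bayes' rule, P(bowl C | data) = (0.020833) / (0.046435) = 0.44865.

0.449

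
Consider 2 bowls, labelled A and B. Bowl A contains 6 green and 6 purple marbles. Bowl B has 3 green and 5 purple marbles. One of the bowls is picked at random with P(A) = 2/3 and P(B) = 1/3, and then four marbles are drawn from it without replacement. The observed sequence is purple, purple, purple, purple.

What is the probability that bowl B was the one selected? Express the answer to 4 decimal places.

Under each hypothesis, the probability of the observed sequence is: P(data | bowl A) = (6/12)(5/11)(4/10)(3/9) = 0.030303; P(data | bowl B) = (5/8)(4/7)(3/6)(2/5) = 0.071429.
Multiplying each by its prior: 2/3 · 0.030303 = 0.020202, 1/3 · 0.071429 = 0.02381; these sum to 0.044012.
Hence P(bowl B | data) = (0.02381) / (0.044012) = 0.54098.

0.5410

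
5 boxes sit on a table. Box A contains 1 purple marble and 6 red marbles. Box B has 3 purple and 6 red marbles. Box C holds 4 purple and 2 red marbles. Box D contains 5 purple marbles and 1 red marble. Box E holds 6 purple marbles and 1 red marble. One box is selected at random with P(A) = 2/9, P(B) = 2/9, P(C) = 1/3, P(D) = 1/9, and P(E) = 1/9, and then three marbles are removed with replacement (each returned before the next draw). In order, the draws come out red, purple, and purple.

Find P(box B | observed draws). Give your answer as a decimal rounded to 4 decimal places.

The likelihood of the observed sequence under each hypothesis: P(data | box A) = (6/7)(1/7)(1/7) = 0.017493; P(data | box B) = (6/9)(3/9)(3/9) = 0.074074; P(data | box C) = (2/6)(4/6)(4/6) = 0.14815; P(data | box D) = (1/6)(5/6)(5/6) = 0.11574; P(data | box E) = (1/7)(6/7)(6/7) = 0.10496.
Weighting by the prior gives 2/9 · 0.017493 = 0.0038873, 2/9 · 0.074074 = 0.016461, 1/3 · 0.14815 = 0.049383, 1/9 · 0.11574 = 0.01286, 1/9 · 0.10496 = 0.011662; with total 0.094253.
Therefore the posterior P(box B | data) = (0.016461) / (0.094253) = 0.17465.

0.1746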